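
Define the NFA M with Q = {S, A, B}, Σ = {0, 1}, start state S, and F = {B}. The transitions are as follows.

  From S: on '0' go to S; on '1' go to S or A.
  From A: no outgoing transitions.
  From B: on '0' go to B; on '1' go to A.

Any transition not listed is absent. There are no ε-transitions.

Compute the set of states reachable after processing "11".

Start in {S}.
Read '1': S→{S, A}; now {S, A}.
Read '1': S→{S, A}, A→∅; now {S, A}.

{S, A}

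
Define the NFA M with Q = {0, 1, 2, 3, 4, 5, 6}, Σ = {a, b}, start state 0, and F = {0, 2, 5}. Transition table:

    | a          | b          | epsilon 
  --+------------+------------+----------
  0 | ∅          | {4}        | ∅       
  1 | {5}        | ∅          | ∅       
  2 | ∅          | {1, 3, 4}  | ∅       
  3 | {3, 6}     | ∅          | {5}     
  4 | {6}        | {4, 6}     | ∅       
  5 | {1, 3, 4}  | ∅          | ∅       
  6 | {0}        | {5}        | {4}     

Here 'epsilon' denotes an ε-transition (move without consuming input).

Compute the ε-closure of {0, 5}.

Begin with {0, 5}.
No ε-moves leave this set, so the closure equals the set itself.

{0, 5}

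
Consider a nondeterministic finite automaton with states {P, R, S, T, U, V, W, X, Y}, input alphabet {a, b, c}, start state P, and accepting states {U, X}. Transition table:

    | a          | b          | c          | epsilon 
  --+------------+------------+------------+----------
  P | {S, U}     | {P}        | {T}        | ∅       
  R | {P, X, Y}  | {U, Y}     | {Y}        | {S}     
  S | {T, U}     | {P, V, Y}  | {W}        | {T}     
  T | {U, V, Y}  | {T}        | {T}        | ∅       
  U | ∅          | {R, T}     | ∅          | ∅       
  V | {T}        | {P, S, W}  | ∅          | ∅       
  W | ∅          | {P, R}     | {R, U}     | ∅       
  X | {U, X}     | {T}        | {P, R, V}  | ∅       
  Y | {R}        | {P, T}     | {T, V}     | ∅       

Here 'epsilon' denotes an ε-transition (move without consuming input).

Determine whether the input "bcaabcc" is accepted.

Start in {P}.
Read 'b': {P} → {P}.
Read 'c': {P} → {T}.
Read 'a': {T} → {U, V, Y}.
Read 'a': {U, V, Y} → {R, S, T}.
Read 'b': {R, S, T} → {P, T, U, V, Y}.
Read 'c': {P, T, U, V, Y} → {T, V}.
Read 'c': {T, V} → {T}.
The final set {T} contains no accepting state.

No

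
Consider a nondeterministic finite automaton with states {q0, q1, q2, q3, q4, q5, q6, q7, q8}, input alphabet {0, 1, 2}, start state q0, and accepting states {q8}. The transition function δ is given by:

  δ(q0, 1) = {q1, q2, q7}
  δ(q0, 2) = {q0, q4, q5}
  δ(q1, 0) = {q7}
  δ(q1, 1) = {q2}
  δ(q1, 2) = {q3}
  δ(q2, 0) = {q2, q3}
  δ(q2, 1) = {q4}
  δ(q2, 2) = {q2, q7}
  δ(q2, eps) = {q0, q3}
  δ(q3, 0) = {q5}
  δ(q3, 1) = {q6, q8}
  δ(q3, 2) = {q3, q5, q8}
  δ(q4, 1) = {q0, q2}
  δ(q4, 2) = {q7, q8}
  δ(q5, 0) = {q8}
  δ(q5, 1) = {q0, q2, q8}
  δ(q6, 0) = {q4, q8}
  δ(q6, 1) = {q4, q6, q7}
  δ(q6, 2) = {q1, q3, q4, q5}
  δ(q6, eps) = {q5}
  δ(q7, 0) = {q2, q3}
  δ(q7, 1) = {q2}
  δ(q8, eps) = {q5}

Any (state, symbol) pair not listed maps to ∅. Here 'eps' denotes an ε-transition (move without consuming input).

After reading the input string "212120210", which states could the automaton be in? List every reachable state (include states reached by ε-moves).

Start in {q0}.
Read '2': q0→{q0, q4, q5}; now {q0, q4, q5}.
Read '1': q0→{q1, q2, q7}, q4→{q0, q2}, q5→{q0, q2, q8}; union {q0, q1, q2, q7, q8}; ε-closure = {q0, q1, q2, q3, q5, q7, q8}.
Read '2': q0→{q0, q4, q5}, q1→{q3}, q2→{q2, q7}, q3→{q3, q5, q8}, q5→∅, q7→∅, q8→∅; now {q0, q2, q3, q4, q5, q7, q8}.
Read '1': q0→{q1, q2, q7}, q2→{q4}, q3→{q6, q8}, q4→{q0, q2}, q5→{q0, q2, q8}, q7→{q2}, q8→∅; union {q0, q1, q2, q4, q6, q7, q8}; ε-closure = {q0, q1, q2, q3, q4, q5, q6, q7, q8}.
Read '2': q0→{q0, q4, q5}, q1→{q3}, q2→{q2, q7}, q3→{q3, q5, q8}, q4→{q7, q8}, q5→∅, q6→{q1, q3, q4, q5}, q7→∅, q8→∅; now {q0, q1, q2, q3, q4, q5, q7, q8}.
Read '0': q0→∅, q1→{q7}, q2→{q2, q3}, q3→{q5}, q4→∅, q5→{q8}, q7→{q2, q3}, q8→∅; union {q2, q3, q5, q7, q8}; ε-closure = {q0, q2, q3, q5, q7, q8}.
Read '2': q0→{q0, q4, q5}, q2→{q2, q7}, q3→{q3, q5, q8}, q5→∅, q7→∅, q8→∅; now {q0, q2, q3, q4, q5, q7, q8}.
Read '1': q0→{q1, q2, q7}, q2→{q4}, q3→{q6, q8}, q4→{q0, q2}, q5→{q0, q2, q8}, q7→{q2}, q8→∅; union {q0, q1, q2, q4, q6, q7, q8}; ε-closure = {q0, q1, q2, q3, q4, q5, q6, q7, q8}.
Read '0': q0→∅, q1→{q7}, q2→{q2, q3}, q3→{q5}, q4→∅, q5→{q8}, q6→{q4, q8}, q7→{q2, q3}, q8→∅; union {q2, q3, q4, q5, q7, q8}; ε-closure = {q0, q2, q3, q4, q5, q7, q8}.

{q0, q2, q3, q4, q5, q7, q8}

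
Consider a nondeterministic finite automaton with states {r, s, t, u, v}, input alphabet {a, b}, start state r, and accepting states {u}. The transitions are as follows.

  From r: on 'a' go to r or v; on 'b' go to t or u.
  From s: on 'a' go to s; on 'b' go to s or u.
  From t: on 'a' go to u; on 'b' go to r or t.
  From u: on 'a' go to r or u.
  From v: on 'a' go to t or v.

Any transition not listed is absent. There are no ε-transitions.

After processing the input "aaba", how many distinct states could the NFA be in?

3

Start in {r}.
Read 'a': r→{r, v}; now {r, v}.
Read 'a': r→{r, v}, v→{t, v}; now {r, t, v}.
Read 'b': r→{t, u}, t→{r, t}, v→∅; now {r, t, u}.
Read 'a': r→{r, v}, t→{u}, u→{r, u}; now {r, u, v}.
That set has 3 states.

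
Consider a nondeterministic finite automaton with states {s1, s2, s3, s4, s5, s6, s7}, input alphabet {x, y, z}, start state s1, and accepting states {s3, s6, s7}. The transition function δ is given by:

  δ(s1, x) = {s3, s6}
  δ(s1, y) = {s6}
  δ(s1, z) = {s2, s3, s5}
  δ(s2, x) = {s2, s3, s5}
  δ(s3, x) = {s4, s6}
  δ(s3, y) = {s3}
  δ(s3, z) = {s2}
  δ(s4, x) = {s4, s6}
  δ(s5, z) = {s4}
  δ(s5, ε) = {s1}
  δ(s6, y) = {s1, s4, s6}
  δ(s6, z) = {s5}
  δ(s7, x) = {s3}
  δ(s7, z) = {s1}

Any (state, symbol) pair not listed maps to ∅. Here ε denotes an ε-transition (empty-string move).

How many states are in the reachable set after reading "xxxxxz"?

2

Start in {s1}.
Read 'x': s1→{s3, s6}; now {s3, s6}.
Read 'x': s3→{s4, s6}, s6→∅; now {s4, s6}.
Read 'x': s4→{s4, s6}, s6→∅; now {s4, s6}.
Read 'x': s4→{s4, s6}, s6→∅; now {s4, s6}.
Read 'x': s4→{s4, s6}, s6→∅; now {s4, s6}.
Read 'z': s4→∅, s6→{s5}; union {s5}; ε-closure = {s1, s5}.
That set has 2 states.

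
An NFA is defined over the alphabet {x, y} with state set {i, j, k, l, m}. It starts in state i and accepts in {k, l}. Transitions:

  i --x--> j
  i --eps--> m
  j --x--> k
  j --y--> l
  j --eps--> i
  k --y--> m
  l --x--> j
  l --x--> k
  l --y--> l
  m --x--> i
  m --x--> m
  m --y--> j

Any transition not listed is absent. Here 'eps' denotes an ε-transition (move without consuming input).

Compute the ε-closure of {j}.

{i, j, m}

Begin with {j}.
ε-move j → i; add i.
ε-move i → m; add m.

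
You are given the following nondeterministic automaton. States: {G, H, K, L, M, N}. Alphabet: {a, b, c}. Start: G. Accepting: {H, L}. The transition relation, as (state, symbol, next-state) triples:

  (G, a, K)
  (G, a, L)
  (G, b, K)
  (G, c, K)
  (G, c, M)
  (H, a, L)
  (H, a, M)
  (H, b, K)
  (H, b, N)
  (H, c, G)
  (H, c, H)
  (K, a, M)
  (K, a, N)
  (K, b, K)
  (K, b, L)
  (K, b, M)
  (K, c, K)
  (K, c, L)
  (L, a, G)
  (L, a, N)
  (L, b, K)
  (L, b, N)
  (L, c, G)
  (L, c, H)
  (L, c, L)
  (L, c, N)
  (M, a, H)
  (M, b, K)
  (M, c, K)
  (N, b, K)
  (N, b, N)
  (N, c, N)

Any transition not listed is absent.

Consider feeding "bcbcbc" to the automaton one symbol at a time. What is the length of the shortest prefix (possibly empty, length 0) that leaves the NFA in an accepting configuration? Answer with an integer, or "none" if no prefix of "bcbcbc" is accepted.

Start in {G}.
Read 'b': {G} → {K}.
Read 'c': {K} → {K, L}.
None of the earlier sets intersect F, but {K, L} does.

2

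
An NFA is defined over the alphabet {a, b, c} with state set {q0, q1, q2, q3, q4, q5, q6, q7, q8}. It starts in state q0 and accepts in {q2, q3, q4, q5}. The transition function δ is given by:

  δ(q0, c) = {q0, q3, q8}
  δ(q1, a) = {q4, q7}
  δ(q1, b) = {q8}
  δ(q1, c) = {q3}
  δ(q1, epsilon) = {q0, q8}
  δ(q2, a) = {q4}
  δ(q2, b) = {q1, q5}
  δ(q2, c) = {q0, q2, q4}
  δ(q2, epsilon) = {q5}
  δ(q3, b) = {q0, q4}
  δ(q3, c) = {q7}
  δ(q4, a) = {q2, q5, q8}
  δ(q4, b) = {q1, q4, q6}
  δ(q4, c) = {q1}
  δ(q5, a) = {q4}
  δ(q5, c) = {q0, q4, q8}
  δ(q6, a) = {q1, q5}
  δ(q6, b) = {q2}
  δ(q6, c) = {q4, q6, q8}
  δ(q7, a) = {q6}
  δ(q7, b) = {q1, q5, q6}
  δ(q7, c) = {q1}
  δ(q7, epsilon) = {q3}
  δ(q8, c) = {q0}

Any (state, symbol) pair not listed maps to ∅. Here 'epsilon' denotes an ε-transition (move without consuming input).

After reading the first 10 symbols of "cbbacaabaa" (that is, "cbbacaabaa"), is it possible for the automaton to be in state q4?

Start in {q0}.
Read 'c': {q0} → {q0, q3, q8}.
Read 'b': {q0, q3, q8} → {q0, q4}.
Read 'b': {q0, q4} → {q0, q1, q4, q6, q8}.
Read 'a': {q0, q1, q4, q6, q8} → {q0, q1, q2, q3, q4, q5, q7, q8}.
Read 'c': {q0, q1, q2, q3, q4, q5, q7, q8} → {q0, q1, q2, q3, q4, q5, q7, q8}.
Read 'a': {q0, q1, q2, q3, q4, q5, q7, q8} → {q2, q3, q4, q5, q6, q7, q8}.
Read 'a': {q2, q3, q4, q5, q6, q7, q8} → {q0, q1, q2, q4, q5, q6, q8}.
Read 'b': {q0, q1, q2, q4, q5, q6, q8} → {q0, q1, q2, q4, q5, q6, q8}.
Read 'a': {q0, q1, q2, q4, q5, q6, q8} → {q0, q1, q2, q3, q4, q5, q7, q8}.
Read 'a': {q0, q1, q2, q3, q4, q5, q7, q8} → {q2, q3, q4, q5, q6, q7, q8}.
State q4 is in {q2, q3, q4, q5, q6, q7, q8}.

Yes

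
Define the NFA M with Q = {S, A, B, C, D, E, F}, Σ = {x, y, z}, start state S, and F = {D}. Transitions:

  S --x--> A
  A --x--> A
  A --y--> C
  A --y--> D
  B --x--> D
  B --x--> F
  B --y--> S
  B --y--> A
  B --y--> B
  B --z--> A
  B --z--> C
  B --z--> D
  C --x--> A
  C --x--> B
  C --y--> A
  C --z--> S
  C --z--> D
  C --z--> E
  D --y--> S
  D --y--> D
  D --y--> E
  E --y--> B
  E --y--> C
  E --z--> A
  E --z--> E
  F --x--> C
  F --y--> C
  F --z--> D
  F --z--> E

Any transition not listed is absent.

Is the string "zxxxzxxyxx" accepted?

Start in {S}.
Read 'z': S→∅; now ∅.
The set is empty and remains empty for the remaining 9 symbols.
The final set ∅ contains no accepting state.

No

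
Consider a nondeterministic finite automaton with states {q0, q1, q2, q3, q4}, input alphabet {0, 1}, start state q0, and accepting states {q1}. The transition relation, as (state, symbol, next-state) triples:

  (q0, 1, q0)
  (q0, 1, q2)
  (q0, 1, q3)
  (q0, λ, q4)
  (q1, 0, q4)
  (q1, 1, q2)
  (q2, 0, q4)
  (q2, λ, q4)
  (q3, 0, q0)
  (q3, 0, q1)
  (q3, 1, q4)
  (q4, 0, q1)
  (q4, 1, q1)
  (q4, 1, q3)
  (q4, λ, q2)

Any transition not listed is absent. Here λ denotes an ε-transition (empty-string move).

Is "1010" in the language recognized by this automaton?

Yes

Start: ε-closure({q0}) = {q0, q2, q4}.
Read '1': q0→{q0, q2, q3}, q2→∅, q4→{q1, q3}; union {q0, q1, q2, q3}; ε-closure = {q0, q1, q2, q3, q4}.
Read '0': q0→∅, q1→{q4}, q2→{q4}, q3→{q0, q1}, q4→{q1}; union {q0, q1, q4}; ε-closure = {q0, q1, q2, q4}.
Read '1': q0→{q0, q2, q3}, q1→{q2}, q2→∅, q4→{q1, q3}; union {q0, q1, q2, q3}; ε-closure = {q0, q1, q2, q3, q4}.
Read '0': q0→∅, q1→{q4}, q2→{q4}, q3→{q0, q1}, q4→{q1}; union {q0, q1, q4}; ε-closure = {q0, q1, q2, q4}.
The final set {q0, q1, q2, q4} contains the accepting state q1.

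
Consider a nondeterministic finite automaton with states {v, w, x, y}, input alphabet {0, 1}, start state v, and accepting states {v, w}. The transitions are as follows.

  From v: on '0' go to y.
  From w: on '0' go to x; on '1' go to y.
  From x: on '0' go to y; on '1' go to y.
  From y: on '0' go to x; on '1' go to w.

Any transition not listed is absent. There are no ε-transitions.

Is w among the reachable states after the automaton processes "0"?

No

Start in {v}.
Read '0': {v} → {y}.
State w is not in {y}.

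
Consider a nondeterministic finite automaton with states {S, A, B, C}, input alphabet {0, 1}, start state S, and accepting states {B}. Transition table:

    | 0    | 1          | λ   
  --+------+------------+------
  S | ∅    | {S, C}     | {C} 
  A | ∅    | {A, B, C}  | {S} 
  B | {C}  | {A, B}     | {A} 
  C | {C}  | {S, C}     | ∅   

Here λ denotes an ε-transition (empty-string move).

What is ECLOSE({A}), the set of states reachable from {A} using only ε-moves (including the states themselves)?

{S, A, C}

Begin with {A}.
ε-move A → S; add S.
ε-move S → C; add C.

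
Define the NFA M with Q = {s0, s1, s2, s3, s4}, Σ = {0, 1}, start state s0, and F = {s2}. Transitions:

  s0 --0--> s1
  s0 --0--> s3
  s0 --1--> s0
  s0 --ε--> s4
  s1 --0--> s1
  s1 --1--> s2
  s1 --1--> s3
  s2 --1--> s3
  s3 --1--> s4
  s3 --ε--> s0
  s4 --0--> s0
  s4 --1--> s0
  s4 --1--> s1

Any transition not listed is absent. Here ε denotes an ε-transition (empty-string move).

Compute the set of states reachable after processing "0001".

Start: ε-closure({s0}) = {s0, s4}.
Read '0': s0→{s1, s3}, s4→{s0}; union {s0, s1, s3}; ε-closure = {s0, s1, s3, s4}.
Read '0': s0→{s1, s3}, s1→{s1}, s3→∅, s4→{s0}; union {s0, s1, s3}; ε-closure = {s0, s1, s3, s4}.
Read '0': s0→{s1, s3}, s1→{s1}, s3→∅, s4→{s0}; union {s0, s1, s3}; ε-closure = {s0, s1, s3, s4}.
Read '1': s0→{s0}, s1→{s2, s3}, s3→{s4}, s4→{s0, s1}; now {s0, s1, s2, s3, s4}.

{s0, s1, s2, s3, s4}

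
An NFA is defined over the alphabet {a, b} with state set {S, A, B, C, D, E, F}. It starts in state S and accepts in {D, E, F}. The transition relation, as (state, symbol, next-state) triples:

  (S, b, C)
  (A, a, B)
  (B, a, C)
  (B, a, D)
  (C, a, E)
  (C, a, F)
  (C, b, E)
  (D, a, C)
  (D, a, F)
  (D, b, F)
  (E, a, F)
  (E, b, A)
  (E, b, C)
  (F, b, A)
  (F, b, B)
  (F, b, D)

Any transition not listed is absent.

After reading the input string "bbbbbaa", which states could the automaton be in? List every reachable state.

{C, D, F}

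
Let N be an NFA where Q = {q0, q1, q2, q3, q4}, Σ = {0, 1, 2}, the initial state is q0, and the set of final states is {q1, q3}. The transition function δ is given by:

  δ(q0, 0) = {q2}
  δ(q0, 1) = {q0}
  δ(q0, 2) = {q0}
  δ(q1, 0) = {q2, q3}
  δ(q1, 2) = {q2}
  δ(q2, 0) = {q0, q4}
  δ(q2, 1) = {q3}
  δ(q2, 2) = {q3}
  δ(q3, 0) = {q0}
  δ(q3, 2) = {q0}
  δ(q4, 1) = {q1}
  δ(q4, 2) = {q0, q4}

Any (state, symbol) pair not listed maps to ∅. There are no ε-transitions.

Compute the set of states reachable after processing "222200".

Start in {q0}.
Read '2': {q0} → {q0}.
Read '2': {q0} → {q0}.
Read '2': {q0} → {q0}.
Read '2': {q0} → {q0}.
Read '0': {q0} → {q2}.
Read '0': {q2} → {q0, q4}.

{q0, q4}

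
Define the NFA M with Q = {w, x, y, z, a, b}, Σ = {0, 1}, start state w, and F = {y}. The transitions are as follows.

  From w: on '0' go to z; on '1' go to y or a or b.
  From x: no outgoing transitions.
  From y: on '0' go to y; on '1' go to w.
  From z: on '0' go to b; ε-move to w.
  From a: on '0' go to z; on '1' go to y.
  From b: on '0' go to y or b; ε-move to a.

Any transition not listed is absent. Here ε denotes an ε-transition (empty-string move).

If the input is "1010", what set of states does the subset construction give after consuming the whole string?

Start in {w}.
Read '1': w→{y, a, b}; now {y, a, b}.
Read '0': y→{y}, a→{z}, b→{y, b}; union {y, z, b}; ε-closure = {w, y, z, a, b}.
Read '1': w→{y, a, b}, y→{w}, z→∅, a→{y}, b→∅; now {w, y, a, b}.
Read '0': w→{z}, y→{y}, a→{z}, b→{y, b}; union {y, z, b}; ε-closure = {w, y, z, a, b}.

{w, y, z, a, b}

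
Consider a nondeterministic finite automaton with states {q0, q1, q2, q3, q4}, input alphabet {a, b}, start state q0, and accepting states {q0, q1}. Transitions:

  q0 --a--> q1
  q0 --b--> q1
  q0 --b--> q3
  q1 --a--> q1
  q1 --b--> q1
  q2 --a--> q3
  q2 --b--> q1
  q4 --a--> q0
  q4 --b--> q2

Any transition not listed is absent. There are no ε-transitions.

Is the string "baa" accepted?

Yes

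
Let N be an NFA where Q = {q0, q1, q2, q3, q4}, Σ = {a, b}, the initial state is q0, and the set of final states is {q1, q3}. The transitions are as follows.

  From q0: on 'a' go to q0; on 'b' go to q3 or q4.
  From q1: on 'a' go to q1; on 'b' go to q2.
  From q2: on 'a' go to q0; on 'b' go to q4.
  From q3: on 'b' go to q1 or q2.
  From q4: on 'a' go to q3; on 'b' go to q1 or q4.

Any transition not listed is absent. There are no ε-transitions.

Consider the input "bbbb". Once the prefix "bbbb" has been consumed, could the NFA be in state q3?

No

Start in {q0}.
Read 'b': {q0} → {q3, q4}.
Read 'b': {q3, q4} → {q1, q2, q4}.
Read 'b': {q1, q2, q4} → {q1, q2, q4}.
Read 'b': {q1, q2, q4} → {q1, q2, q4}.
State q3 is not in {q1, q2, q4}.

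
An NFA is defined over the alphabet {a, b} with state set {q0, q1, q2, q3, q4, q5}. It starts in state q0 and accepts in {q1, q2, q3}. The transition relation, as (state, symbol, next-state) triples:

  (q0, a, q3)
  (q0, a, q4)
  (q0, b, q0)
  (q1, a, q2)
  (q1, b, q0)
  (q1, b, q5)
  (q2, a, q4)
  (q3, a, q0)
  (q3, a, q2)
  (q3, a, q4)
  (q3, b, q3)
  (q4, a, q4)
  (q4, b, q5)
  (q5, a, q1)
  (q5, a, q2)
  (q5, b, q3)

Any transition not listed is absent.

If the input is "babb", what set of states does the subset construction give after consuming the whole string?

{q3}

Start in {q0}.
Read 'b': q0→{q0}; now {q0}.
Read 'a': q0→{q3, q4}; now {q3, q4}.
Read 'b': q3→{q3}, q4→{q5}; now {q3, q5}.
Read 'b': q3→{q3}, q5→{q3}; now {q3}.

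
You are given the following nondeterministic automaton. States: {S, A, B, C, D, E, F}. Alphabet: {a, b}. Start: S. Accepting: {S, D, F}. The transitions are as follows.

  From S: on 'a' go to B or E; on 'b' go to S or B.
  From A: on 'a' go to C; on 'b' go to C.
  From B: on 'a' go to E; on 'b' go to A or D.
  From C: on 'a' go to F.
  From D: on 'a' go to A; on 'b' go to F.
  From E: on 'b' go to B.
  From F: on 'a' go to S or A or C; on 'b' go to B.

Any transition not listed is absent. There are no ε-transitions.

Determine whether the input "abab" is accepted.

Start in {S}.
Read 'a': {S} → {B, E}.
Read 'b': {B, E} → {A, B, D}.
Read 'a': {A, B, D} → {A, C, E}.
Read 'b': {A, C, E} → {B, C}.
The final set {B, C} contains no accepting state.

No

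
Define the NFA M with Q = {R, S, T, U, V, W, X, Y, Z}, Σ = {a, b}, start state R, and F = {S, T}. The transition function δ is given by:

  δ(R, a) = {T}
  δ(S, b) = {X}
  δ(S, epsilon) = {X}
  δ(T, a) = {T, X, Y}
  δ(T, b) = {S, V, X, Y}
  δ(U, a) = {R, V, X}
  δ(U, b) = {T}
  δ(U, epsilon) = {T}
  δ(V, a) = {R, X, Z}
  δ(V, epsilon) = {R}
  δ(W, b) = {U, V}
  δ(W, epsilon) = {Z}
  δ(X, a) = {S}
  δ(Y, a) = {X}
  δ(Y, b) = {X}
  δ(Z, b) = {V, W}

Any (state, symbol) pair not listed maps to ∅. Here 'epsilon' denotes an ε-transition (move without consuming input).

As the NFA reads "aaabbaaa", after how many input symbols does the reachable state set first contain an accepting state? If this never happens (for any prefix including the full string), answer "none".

1

Start in {R}.
Read 'a': {R} → {T}.
None of the earlier sets intersect F, but {T} does.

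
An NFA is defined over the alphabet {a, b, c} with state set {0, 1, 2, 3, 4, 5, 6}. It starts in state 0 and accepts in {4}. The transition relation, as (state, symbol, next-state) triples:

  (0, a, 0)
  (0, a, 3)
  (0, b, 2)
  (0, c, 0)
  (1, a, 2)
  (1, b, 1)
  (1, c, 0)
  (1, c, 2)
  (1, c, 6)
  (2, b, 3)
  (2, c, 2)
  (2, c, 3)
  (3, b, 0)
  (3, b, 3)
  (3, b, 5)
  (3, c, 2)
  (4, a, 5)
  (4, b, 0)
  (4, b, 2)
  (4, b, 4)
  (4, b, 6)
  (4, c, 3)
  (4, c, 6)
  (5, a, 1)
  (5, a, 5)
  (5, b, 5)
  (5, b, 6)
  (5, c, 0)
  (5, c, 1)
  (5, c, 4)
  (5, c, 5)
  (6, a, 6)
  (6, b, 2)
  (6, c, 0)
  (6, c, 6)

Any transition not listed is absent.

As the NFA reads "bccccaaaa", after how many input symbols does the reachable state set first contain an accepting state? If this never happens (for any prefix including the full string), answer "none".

none

Start in {0}.
Read 'b': {0} → {2}.
Read 'c': {2} → {2, 3}.
Read 'c': {2, 3} → {2, 3}.
Read 'c': {2, 3} → {2, 3}.
Read 'c': {2, 3} → {2, 3}.
Read 'a': {2, 3} → ∅.
The set is empty and remains empty for the remaining 3 symbols.
No reachable set along the way intersects F.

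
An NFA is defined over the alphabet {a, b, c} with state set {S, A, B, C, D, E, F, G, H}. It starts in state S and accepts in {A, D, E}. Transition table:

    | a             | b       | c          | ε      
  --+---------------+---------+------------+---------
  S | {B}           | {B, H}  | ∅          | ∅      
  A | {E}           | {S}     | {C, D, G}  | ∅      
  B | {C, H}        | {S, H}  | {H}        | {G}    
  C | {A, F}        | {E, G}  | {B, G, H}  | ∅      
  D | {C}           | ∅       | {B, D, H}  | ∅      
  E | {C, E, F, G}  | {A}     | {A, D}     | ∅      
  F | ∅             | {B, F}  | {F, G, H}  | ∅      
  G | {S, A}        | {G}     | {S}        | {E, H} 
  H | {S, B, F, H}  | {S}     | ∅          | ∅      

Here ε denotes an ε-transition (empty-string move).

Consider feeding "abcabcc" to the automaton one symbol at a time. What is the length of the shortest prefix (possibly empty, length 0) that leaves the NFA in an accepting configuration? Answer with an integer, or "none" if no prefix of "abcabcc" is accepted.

1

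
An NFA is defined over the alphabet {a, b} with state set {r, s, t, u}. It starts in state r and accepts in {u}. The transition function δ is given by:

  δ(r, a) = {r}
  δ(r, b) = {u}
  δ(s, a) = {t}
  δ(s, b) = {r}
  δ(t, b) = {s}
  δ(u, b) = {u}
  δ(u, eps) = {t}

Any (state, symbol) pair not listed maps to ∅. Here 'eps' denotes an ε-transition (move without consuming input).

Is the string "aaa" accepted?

No

Start in {r}.
Read 'a': r→{r}; now {r}.
Read 'a': r→{r}; now {r}.
Read 'a': r→{r}; now {r}.
The final set {r} contains no accepting state.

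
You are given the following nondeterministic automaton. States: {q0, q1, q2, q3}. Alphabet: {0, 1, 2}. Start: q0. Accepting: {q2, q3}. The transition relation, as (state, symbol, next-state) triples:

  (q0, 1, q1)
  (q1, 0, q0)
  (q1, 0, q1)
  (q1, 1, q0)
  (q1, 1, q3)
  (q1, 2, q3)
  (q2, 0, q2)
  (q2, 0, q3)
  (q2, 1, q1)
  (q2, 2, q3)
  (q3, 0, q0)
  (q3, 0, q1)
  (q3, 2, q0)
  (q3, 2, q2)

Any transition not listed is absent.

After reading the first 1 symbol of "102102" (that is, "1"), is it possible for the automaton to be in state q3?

Start in {q0}.
Read '1': q0→{q1}; now {q1}.
State q3 is not in {q1}.

No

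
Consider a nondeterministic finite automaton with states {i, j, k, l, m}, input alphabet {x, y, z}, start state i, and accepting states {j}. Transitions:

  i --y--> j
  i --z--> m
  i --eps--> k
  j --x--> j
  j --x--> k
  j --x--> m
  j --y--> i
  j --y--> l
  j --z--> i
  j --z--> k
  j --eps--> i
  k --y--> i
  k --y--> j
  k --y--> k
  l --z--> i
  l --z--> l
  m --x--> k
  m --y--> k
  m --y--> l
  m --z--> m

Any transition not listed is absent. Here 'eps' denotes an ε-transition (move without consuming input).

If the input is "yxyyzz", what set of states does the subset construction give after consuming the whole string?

Start: ε-closure({i}) = {i, k}.
Read 'y': {i, k} → {i, j, k}.
Read 'x': {i, j, k} → {i, j, k, m}.
Read 'y': {i, j, k, m} → {i, j, k, l}.
Read 'y': {i, j, k, l} → {i, j, k, l}.
Read 'z': {i, j, k, l} → {i, k, l, m}.
Read 'z': {i, k, l, m} → {i, k, l, m}.

{i, k, l, m}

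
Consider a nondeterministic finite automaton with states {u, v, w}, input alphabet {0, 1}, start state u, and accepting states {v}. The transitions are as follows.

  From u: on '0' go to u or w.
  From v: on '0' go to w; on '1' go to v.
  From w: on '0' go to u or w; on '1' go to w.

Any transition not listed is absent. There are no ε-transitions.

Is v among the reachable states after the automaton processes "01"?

No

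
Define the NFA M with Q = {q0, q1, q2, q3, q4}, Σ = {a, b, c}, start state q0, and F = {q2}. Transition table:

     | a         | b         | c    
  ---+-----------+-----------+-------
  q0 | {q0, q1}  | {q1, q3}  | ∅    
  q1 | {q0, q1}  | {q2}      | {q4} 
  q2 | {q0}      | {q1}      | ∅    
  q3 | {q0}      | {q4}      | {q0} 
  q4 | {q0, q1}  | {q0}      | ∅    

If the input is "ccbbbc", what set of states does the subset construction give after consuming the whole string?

Start in {q0}.
Read 'c': q0→∅; now ∅.
The set is empty and remains empty for the remaining 5 symbols.

∅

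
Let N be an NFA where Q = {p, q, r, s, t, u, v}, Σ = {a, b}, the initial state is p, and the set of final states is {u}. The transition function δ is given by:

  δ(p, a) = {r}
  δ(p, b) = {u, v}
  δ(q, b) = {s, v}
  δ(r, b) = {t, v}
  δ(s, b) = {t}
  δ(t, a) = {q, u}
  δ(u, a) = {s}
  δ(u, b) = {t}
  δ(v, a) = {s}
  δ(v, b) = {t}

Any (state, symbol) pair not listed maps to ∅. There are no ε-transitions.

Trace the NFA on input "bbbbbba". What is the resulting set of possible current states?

∅

Start in {p}.
Read 'b': p→{u, v}; now {u, v}.
Read 'b': u→{t}, v→{t}; now {t}.
Read 'b': t→∅; now ∅.
The set is empty and remains empty for the remaining 4 symbols.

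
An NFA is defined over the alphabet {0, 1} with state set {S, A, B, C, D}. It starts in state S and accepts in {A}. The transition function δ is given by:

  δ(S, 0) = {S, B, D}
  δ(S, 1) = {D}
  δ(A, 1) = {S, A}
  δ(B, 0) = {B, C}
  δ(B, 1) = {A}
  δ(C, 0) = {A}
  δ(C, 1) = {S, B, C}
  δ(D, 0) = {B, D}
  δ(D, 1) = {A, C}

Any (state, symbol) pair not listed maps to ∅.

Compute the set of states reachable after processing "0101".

Start in {S}.
Read '0': {S} → {S, B, D}.
Read '1': {S, B, D} → {A, C, D}.
Read '0': {A, C, D} → {A, B, D}.
Read '1': {A, B, D} → {S, A, C}.

{S, A, C}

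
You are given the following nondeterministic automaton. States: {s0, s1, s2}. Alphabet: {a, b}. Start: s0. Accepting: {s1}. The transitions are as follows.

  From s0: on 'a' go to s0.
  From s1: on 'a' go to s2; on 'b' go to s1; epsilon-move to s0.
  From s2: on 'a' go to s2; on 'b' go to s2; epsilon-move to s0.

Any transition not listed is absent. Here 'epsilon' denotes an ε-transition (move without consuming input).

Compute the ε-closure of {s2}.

Begin with {s2}.
ε-move s2 → s0; add s0.

{s0, s2}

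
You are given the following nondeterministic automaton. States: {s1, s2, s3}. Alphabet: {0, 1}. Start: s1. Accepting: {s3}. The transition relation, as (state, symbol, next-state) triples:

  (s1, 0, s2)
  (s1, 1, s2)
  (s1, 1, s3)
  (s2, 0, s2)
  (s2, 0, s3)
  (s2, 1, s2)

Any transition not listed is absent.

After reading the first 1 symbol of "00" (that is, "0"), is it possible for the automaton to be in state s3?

Start in {s1}.
Read '0': s1→{s2}; now {s2}.
State s3 is not in {s2}.

No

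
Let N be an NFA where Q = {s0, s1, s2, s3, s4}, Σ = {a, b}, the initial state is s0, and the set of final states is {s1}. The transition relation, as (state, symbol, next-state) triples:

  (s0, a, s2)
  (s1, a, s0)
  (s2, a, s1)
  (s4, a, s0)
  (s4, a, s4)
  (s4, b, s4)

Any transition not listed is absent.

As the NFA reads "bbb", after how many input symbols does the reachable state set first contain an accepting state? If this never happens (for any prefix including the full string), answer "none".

Start in {s0}.
Read 'b': s0→∅; now ∅.
The set is empty and remains empty for the remaining 2 symbols.
No reachable set along the way intersects F.

none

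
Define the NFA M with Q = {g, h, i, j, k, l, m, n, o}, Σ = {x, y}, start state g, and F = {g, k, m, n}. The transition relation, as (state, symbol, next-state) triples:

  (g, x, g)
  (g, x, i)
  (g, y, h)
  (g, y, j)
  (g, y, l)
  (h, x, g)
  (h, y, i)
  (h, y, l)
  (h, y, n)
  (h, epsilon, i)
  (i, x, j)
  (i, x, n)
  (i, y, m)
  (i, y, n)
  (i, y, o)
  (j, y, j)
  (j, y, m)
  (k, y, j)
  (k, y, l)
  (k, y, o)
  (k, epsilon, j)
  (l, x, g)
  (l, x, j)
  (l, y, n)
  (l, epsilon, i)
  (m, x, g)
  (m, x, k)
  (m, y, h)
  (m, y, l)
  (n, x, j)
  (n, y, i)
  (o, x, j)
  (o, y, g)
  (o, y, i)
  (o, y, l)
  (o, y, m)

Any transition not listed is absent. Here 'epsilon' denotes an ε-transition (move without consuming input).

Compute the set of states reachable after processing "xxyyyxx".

{g, i, j, n}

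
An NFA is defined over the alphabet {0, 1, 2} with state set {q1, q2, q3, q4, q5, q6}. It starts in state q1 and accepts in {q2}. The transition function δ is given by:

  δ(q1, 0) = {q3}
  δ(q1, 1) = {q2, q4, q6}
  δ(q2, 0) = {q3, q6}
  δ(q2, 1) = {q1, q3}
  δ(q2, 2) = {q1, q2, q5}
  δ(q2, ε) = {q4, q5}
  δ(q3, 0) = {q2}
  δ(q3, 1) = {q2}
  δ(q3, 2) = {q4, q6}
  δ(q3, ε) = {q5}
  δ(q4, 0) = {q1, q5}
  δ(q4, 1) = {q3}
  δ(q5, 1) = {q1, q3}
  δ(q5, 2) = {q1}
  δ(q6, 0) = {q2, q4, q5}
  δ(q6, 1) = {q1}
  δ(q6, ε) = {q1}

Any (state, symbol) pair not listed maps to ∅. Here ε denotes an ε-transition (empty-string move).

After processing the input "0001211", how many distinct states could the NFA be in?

Start in {q1}.
Read '0': q1→{q3}; union {q3}; ε-closure = {q3, q5}.
Read '0': q3→{q2}, q5→∅; union {q2}; ε-closure = {q2, q4, q5}.
Read '0': q2→{q3, q6}, q4→{q1, q5}, q5→∅; now {q1, q3, q5, q6}.
Read '1': q1→{q2, q4, q6}, q3→{q2}, q5→{q1, q3}, q6→{q1}; union {q1, q2, q3, q4, q6}; ε-closure = {q1, q2, q3, q4, q5, q6}.
Read '2': q1→∅, q2→{q1, q2, q5}, q3→{q4, q6}, q4→∅, q5→{q1}, q6→∅; now {q1, q2, q4, q5, q6}.
Read '1': q1→{q2, q4, q6}, q2→{q1, q3}, q4→{q3}, q5→{q1, q3}, q6→{q1}; union {q1, q2, q3, q4, q6}; ε-closure = {q1, q2, q3, q4, q5, q6}.
Read '1': q1→{q2, q4, q6}, q2→{q1, q3}, q3→{q2}, q4→{q3}, q5→{q1, q3}, q6→{q1}; union {q1, q2, q3, q4, q6}; ε-closure = {q1, q2, q3, q4, q5, q6}.
That set has 6 states.

6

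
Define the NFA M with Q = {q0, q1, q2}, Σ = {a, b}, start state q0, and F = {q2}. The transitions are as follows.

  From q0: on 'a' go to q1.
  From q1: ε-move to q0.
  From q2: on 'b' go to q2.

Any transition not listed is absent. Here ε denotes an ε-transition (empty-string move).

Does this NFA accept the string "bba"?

Start in {q0}.
Read 'b': {q0} → ∅.
The set is empty and remains empty for the remaining 2 symbols.
The final set ∅ contains no accepting state.

No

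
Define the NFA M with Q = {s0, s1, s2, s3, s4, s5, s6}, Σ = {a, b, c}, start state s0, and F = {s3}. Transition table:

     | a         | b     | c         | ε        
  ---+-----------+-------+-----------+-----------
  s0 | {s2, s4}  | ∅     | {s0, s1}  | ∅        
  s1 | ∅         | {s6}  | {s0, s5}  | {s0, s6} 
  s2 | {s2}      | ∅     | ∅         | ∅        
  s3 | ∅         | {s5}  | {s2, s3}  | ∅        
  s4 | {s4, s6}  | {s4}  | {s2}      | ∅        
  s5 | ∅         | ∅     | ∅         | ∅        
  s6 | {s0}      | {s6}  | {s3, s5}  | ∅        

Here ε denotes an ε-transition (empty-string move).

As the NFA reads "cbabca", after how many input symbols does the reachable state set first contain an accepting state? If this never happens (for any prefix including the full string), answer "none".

Start in {s0}.
Read 'c': {s0} → {s0, s1, s6}.
Read 'b': {s0, s1, s6} → {s6}.
Read 'a': {s6} → {s0}.
Read 'b': {s0} → ∅.
The set is empty and remains empty for the remaining 2 symbols.
No reachable set along the way intersects F.

none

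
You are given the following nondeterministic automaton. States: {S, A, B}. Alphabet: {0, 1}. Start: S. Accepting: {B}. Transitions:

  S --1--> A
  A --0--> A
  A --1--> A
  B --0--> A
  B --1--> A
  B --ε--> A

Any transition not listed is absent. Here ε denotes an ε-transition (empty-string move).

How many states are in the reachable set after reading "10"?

1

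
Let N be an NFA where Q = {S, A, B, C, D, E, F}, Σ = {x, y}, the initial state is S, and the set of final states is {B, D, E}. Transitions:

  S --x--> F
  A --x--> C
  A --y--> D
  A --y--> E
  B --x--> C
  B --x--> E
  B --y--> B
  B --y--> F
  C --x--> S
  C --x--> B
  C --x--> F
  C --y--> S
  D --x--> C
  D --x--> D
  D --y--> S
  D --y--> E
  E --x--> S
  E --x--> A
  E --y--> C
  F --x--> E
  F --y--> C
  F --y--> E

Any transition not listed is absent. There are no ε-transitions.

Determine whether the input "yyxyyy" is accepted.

Start in {S}.
Read 'y': S→∅; now ∅.
The set is empty and remains empty for the remaining 5 symbols.
The final set ∅ contains no accepting state.

No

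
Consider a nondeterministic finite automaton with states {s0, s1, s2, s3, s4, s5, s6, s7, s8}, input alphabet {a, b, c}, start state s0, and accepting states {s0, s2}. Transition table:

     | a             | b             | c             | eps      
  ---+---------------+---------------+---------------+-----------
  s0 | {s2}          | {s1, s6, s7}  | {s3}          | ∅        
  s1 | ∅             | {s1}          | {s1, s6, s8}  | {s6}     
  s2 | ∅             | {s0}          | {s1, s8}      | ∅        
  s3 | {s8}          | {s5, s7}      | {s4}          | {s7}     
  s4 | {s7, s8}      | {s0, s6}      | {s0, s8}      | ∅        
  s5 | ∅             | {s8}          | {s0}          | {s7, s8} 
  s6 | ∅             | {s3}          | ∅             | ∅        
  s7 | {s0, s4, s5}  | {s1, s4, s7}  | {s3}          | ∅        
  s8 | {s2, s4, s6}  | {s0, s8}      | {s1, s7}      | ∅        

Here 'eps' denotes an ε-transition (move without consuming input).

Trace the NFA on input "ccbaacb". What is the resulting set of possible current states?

{s0, s1, s3, s4, s5, s6, s7, s8}

Start in {s0}.
Read 'c': {s0} → {s3, s7}.
Read 'c': {s3, s7} → {s3, s4, s7}.
Read 'b': {s3, s4, s7} → {s0, s1, s4, s5, s6, s7, s8}.
Read 'a': {s0, s1, s4, s5, s6, s7, s8} → {s0, s2, s4, s5, s6, s7, s8}.
Read 'a': {s0, s2, s4, s5, s6, s7, s8} → {s0, s2, s4, s5, s6, s7, s8}.
Read 'c': {s0, s2, s4, s5, s6, s7, s8} → {s0, s1, s3, s6, s7, s8}.
Read 'b': {s0, s1, s3, s6, s7, s8} → {s0, s1, s3, s4, s5, s6, s7, s8}.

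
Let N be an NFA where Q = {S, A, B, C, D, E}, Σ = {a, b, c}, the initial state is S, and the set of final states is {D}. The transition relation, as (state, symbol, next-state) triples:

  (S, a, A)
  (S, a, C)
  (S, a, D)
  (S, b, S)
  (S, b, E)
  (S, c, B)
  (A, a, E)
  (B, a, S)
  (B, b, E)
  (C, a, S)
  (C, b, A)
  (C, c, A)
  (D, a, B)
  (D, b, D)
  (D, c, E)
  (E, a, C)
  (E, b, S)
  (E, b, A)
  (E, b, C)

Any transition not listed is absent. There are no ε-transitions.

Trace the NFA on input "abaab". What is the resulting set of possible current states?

Start in {S}.
Read 'a': S→{A, C, D}; now {A, C, D}.
Read 'b': A→∅, C→{A}, D→{D}; now {A, D}.
Read 'a': A→{E}, D→{B}; now {B, E}.
Read 'a': B→{S}, E→{C}; now {S, C}.
Read 'b': S→{S, E}, C→{A}; now {S, A, E}.

{S, A, E}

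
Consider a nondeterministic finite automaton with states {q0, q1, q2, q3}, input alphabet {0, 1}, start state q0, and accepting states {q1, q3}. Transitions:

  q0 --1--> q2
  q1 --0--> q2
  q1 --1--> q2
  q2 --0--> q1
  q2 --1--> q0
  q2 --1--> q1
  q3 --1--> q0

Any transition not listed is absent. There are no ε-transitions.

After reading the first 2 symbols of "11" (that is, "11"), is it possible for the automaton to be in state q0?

Yes

Start in {q0}.
Read '1': {q0} → {q2}.
Read '1': {q2} → {q0, q1}.
State q0 is in {q0, q1}.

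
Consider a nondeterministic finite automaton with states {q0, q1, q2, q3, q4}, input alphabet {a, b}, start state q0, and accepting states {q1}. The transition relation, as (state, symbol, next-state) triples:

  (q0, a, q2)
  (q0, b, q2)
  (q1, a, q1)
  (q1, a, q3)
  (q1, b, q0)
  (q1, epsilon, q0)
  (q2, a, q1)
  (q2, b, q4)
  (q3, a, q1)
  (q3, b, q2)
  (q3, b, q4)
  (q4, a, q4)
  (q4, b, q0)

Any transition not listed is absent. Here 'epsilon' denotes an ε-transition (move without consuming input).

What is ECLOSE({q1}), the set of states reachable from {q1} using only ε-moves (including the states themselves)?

{q0, q1}

Begin with {q1}.
ε-move q1 → q0; add q0.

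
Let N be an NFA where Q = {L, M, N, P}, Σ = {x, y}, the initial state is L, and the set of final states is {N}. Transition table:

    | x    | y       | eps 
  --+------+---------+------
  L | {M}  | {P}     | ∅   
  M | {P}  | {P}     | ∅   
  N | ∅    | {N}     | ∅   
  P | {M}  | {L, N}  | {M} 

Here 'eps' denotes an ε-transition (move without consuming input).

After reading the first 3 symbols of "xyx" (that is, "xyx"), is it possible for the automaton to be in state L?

No

Start in {L}.
Read 'x': {L} → {M}.
Read 'y': {M} → {M, P}.
Read 'x': {M, P} → {M, P}.
State L is not in {M, P}.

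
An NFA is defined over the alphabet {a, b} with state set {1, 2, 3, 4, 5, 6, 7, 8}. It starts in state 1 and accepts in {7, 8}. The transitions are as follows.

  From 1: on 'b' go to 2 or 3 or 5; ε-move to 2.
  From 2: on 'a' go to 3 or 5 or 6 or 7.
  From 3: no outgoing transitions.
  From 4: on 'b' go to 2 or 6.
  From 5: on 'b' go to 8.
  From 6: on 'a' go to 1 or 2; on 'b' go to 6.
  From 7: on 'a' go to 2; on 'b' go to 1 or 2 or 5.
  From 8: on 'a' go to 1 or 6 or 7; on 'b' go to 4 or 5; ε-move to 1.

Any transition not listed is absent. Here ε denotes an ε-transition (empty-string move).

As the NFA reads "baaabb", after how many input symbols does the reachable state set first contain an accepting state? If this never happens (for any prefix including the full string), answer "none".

Start: ε-closure({1}) = {1, 2}.
Read 'b': 1→{2, 3, 5}, 2→∅; now {2, 3, 5}.
Read 'a': 2→{3, 5, 6, 7}, 3→∅, 5→∅; now {3, 5, 6, 7}.
None of the earlier sets intersect F, but {3, 5, 6, 7} does.

2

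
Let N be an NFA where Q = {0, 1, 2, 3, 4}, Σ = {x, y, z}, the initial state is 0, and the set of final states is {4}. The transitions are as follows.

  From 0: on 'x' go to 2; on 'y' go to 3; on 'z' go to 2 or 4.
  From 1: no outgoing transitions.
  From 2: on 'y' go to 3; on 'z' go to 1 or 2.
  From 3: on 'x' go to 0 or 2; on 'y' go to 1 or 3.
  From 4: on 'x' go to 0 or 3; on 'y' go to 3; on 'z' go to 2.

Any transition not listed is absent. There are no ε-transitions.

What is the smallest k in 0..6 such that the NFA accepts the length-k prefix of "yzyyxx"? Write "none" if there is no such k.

Start in {0}.
Read 'y': 0→{3}; now {3}.
Read 'z': 3→∅; now ∅.
The set is empty and remains empty for the remaining 4 symbols.
No reachable set along the way intersects F.

none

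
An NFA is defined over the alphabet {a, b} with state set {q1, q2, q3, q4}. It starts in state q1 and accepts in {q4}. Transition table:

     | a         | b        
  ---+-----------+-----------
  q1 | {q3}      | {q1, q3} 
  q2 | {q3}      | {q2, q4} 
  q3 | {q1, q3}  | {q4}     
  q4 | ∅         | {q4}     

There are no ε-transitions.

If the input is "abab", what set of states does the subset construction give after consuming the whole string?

Start in {q1}.
Read 'a': {q1} → {q3}.
Read 'b': {q3} → {q4}.
Read 'a': {q4} → ∅.
The set is empty and remains empty for the remaining 1 symbol.

∅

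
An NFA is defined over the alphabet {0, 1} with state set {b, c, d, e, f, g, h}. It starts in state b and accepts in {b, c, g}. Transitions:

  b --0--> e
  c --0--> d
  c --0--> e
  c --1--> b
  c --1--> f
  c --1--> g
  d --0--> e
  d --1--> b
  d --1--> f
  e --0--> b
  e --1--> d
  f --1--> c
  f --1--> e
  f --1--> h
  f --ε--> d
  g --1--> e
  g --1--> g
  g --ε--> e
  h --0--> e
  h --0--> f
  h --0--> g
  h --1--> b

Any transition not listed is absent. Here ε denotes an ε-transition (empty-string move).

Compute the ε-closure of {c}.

{c}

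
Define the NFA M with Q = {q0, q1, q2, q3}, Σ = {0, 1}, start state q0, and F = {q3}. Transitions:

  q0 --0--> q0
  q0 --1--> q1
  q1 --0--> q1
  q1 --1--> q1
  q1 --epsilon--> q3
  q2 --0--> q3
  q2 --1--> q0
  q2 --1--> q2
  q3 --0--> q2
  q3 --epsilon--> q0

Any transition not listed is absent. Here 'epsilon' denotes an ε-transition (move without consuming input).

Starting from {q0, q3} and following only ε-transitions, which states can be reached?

{q0, q3}

Begin with {q0, q3}.
No ε-moves leave this set, so the closure equals the set itself.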